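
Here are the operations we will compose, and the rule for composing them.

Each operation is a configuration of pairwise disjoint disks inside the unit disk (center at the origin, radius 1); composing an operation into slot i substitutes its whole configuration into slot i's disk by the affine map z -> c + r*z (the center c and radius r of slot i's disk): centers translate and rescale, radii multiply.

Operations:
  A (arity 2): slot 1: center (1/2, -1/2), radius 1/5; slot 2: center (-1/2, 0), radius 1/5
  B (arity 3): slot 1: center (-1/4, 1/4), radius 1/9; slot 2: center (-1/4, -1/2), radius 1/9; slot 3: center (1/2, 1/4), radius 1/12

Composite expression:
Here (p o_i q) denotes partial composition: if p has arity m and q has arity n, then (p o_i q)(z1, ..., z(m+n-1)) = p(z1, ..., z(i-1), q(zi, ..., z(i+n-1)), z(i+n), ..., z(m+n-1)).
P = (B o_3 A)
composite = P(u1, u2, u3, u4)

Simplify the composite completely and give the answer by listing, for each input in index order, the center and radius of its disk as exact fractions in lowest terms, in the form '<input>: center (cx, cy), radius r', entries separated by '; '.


u1: center (-1/4, 1/4), radius 1/9; u2: center (-1/4, -1/2), radius 1/9; u3: center (13/24, 5/24), radius 1/60; u4: center (11/24, 1/4), radius 1/60

Follow each u-input down from B: c' goes to c + r*c', radius to r*r'.
u1: after 1 affine step, its disk has center (-1/4, 1/4), radius 1/9
u2: after 1 affine step, its disk has center (-1/4, -1/2), radius 1/9
u3: after 2 affine steps, its disk has center (13/24, 5/24), radius 1/60
u4: after 2 affine steps, its disk has center (11/24, 1/4), radius 1/60


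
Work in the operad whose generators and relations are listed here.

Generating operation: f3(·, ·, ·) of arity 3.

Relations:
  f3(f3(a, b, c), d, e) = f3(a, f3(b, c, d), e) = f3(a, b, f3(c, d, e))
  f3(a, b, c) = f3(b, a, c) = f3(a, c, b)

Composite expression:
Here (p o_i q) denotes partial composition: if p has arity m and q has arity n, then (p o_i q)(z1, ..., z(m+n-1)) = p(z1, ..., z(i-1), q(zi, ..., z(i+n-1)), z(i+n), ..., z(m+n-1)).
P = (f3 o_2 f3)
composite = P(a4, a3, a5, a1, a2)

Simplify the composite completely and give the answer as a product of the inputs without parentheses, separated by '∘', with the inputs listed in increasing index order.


a1 ∘ a2 ∘ a3 ∘ a4 ∘ a5

Key point: f3 commutes, so take the a-inputs in any fixed order.
f3(a3, a5, a1) collapses to a3 ∘ a5 ∘ a1
f3(a4, f3(a3, a5, a1), a2) collapses to a4 ∘ a3 ∘ a5 ∘ a1 ∘ a2
commutativity sorts the factors: a1 ∘ a2 ∘ a3 ∘ a4 ∘ a5


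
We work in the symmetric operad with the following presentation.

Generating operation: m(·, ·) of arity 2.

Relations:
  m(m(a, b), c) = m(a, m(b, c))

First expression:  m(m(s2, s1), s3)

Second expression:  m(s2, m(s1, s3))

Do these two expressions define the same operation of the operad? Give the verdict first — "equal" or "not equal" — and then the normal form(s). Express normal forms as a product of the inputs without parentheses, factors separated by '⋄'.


equal; the common form is s2 ⋄ s1 ⋄ s3

The first expression reduces to s2 ⋄ s1 ⋄ s3
The second expression reduces to s2 ⋄ s1 ⋄ s3
The forms coincide; equal.


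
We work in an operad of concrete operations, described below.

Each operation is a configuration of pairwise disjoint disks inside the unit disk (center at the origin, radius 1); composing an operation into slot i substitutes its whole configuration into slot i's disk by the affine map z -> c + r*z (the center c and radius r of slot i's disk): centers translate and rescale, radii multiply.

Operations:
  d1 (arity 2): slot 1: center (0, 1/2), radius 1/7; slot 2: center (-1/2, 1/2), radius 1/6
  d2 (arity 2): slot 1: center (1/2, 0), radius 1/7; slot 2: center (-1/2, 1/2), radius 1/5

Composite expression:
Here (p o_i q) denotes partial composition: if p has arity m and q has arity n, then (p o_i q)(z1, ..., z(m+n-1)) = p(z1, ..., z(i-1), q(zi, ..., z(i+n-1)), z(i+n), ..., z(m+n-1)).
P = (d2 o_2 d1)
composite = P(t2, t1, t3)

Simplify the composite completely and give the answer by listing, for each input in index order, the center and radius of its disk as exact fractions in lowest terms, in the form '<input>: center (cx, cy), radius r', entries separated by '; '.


t1: center (-1/2, 3/5), radius 1/35; t2: center (1/2, 0), radius 1/7; t3: center (-3/5, 3/5), radius 1/30

Nesting under d2 composes maps z -> c + r*z down each t-path.
for t2, the 1-step affine chain lands on center (1/2, 0), radius 1/7
for t1, the 2-step affine chain lands on center (-1/2, 3/5), radius 1/35
for t3, the 2-step affine chain lands on center (-3/5, 3/5), radius 1/30


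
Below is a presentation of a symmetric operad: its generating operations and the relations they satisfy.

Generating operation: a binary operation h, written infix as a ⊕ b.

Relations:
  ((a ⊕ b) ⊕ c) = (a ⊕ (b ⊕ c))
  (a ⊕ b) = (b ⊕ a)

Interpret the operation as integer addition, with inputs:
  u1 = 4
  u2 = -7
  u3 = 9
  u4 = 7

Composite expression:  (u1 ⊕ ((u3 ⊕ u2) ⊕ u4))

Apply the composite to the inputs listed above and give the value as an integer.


13

(u3 ⊕ u2) = 2
((u3 ⊕ u2) ⊕ u4) = 9
(u1 ⊕ ((u3 ⊕ u2) ⊕ u4)) = 13


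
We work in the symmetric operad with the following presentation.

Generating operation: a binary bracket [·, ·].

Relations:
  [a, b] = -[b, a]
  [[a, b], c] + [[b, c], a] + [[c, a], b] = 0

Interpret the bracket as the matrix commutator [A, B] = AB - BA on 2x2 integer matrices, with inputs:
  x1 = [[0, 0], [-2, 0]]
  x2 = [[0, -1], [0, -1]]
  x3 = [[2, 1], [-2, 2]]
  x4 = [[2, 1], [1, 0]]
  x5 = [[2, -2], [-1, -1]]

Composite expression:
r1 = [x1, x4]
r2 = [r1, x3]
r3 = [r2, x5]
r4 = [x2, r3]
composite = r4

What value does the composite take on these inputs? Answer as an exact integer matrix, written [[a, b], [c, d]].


[x1, x4] = [[2, 0], [-4, -2]]
[[x1, x4], x3] = [[4, 4], [8, -4]]
[[[x1, x4], x3], x5] = [[12, -28], [32, -12]]
[x2, [[[x1, x4], x3], x5]] = [[-32, -4], [-32, 32]]

[[-32, -4], [-32, 32]]


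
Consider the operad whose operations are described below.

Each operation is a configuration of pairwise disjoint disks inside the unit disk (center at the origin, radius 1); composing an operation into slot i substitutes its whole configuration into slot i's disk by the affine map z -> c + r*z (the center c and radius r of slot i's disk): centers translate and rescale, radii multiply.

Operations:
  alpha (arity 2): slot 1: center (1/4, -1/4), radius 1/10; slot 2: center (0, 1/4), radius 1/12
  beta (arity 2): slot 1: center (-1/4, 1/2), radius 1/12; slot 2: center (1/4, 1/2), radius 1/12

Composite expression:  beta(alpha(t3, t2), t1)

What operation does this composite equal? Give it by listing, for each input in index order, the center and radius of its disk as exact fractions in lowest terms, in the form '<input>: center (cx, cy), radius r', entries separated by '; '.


t1: center (1/4, 1/2), radius 1/12; t2: center (-1/4, 25/48), radius 1/144; t3: center (-11/48, 23/48), radius 1/120

Each t-disk chains the slot maps above it in beta; radii multiply.
t3: after 2 affine steps, its disk has center (-11/48, 23/48), radius 1/120
t2: after 2 affine steps, its disk has center (-1/4, 25/48), radius 1/144
t1: after 1 affine step, its disk has center (1/4, 1/2), radius 1/12


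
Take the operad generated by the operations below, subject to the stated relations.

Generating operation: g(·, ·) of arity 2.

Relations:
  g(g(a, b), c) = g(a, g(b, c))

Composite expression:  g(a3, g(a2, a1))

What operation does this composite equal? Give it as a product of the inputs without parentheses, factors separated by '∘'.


a3 ∘ a2 ∘ a1


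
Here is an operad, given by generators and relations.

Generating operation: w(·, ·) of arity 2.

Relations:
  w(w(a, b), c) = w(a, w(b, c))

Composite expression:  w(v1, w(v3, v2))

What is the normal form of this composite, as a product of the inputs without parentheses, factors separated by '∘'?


v1 ∘ v3 ∘ v2

All parenthesizations of w agree; list the v-inputs left to right.
w(v3, v2) linearizes to v3 ∘ v2
w(v1, w(v3, v2)) linearizes to v1 ∘ v3 ∘ v2


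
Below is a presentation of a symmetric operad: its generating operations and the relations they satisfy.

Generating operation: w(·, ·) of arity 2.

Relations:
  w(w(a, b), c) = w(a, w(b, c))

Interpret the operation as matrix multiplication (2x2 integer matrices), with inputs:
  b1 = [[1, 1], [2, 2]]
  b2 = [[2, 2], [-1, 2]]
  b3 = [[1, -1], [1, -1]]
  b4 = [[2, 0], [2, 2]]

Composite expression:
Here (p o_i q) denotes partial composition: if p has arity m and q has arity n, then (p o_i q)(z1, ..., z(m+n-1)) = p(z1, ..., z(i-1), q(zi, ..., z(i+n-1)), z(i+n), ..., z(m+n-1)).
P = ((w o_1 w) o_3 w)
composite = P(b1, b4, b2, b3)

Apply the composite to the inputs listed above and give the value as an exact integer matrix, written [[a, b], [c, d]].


[[18, -18], [36, -36]]

w(b1, b4) = [[4, 2], [8, 4]]
w(b2, b3) = [[4, -4], [1, -1]]
w(w(b1, b4), w(b2, b3)) = [[18, -18], [36, -36]]


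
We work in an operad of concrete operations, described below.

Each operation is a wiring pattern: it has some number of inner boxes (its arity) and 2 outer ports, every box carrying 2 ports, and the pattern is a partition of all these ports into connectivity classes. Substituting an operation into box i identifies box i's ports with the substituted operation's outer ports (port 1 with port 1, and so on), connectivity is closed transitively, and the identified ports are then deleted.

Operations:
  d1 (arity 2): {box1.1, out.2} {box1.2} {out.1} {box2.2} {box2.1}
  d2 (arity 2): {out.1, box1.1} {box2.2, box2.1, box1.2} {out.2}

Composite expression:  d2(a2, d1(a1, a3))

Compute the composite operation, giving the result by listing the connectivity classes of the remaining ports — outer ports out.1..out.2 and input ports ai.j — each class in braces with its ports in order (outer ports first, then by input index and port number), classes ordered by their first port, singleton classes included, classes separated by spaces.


{out.1, a2.1} {out.2} {a1.1, a2.2} {a1.2} {a3.1} {a3.2}

Substituting into d2 glues patterns; closure does the rest.
stage d1: inputs (a1, a3), connectivity {out.1} {out.2, a1.1} {a1.2} {a3.1} {a3.2}, out.j its boundary
stage d2: inputs (a2, a1, a3), connectivity {out.1, a2.1} {out.2} {a1.1, a2.2} {a1.2} {a3.1} {a3.2}, out.j its boundary


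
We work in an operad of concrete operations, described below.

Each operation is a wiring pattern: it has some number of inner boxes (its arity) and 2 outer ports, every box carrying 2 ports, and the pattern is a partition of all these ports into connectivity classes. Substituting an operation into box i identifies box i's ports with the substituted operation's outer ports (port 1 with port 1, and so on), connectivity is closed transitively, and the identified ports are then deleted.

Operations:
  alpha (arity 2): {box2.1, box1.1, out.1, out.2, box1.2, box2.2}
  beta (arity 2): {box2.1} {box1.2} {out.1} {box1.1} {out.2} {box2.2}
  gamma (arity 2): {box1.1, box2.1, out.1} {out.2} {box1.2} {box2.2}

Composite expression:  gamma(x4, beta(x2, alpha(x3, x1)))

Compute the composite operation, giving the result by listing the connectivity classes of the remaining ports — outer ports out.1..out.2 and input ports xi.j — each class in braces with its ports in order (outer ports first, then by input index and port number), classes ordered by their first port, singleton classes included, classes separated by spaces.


Two ports join when wires chain via gamma-identified ports.
composing alpha on (x3, x1), with out.j its own outer ports: {out.1, out.2, x1.1, x1.2, x3.1, x3.2}
composing beta on (x2, x3, x1), with out.j its own outer ports: {out.1} {out.2} {x1.1, x1.2, x3.1, x3.2} {x2.1} {x2.2}
composing gamma on (x4, x2, x3, x1), with out.j its own outer ports: {out.1, x4.1} {out.2} {x1.1, x1.2, x3.1, x3.2} {x2.1} {x2.2} {x4.2}

{out.1, x4.1} {out.2} {x1.1, x1.2, x3.1, x3.2} {x2.1} {x2.2} {x4.2}


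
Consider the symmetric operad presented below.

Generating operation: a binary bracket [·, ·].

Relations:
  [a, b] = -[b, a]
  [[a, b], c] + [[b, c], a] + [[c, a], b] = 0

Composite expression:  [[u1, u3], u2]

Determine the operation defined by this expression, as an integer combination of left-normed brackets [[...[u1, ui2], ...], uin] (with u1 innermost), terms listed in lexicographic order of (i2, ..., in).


[[u1, u3], u2]


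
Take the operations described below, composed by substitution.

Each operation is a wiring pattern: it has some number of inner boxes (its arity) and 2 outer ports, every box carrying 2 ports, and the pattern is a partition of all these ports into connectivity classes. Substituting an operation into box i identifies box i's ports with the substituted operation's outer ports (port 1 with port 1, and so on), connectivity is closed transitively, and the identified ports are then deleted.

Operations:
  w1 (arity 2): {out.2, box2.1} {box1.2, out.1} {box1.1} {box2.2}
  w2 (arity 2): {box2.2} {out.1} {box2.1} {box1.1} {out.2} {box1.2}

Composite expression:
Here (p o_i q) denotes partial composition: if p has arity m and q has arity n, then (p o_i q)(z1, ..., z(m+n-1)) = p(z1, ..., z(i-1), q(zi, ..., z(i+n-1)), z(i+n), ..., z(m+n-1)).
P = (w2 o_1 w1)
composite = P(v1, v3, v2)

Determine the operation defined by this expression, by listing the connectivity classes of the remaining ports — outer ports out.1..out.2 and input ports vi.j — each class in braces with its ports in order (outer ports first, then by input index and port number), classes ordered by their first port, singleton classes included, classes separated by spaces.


Two ports join when wires chain via w2-identified ports.
w1 over (v1, v3) gives {out.1, v1.2} {out.2, v3.1} {v1.1} {v3.2}, out.j being that stage's outer ports
w2 over (v1, v3, v2) gives {out.1} {out.2} {v1.1} {v1.2} {v2.1} {v2.2} {v3.1} {v3.2}, out.j being that stage's outer ports

{out.1} {out.2} {v1.1} {v1.2} {v2.1} {v2.2} {v3.1} {v3.2}


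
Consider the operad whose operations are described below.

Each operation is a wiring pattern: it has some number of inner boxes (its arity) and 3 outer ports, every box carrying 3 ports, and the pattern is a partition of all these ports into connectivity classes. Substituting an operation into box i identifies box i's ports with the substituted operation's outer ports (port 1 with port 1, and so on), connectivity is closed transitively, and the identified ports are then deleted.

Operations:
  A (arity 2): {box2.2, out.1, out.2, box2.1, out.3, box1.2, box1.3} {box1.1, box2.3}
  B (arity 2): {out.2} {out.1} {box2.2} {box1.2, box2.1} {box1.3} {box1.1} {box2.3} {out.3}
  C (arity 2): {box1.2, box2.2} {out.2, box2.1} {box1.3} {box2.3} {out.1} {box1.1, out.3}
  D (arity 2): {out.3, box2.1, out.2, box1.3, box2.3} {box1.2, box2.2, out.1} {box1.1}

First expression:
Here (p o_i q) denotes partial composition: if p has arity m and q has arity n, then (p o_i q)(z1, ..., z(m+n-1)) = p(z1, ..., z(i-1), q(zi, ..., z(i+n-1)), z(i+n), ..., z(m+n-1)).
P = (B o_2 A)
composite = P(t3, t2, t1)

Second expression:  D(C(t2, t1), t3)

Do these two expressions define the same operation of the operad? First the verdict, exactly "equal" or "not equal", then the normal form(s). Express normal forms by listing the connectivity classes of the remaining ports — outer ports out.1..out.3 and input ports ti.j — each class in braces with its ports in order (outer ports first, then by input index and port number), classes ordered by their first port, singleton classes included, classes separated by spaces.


not equal; the first gives {out.1} {out.2} {out.3} {t1.1, t1.2, t2.2, t2.3, t3.2} {t1.3, t2.1} {t3.1} {t3.3} and the second {out.1, t1.1, t3.2} {out.2, out.3, t2.1, t3.1, t3.3} {t1.2, t2.2} {t1.3} {t2.3}


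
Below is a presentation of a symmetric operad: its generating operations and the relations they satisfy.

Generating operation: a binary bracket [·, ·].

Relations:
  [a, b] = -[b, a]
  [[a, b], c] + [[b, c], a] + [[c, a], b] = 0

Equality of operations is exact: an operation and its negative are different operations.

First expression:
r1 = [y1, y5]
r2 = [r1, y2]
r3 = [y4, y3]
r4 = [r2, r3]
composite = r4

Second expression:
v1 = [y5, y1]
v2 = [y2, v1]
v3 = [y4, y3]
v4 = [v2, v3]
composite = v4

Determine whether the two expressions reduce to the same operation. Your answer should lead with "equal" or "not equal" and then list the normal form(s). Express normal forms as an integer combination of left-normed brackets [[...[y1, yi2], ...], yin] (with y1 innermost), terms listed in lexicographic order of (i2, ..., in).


In normal form, the first expression is -[[[[y1, y5], y2], y3], y4] + [[[[y1, y5], y2], y4], y3]
In normal form, the second expression is -[[[[y1, y5], y2], y3], y4] + [[[[y1, y5], y2], y4], y3]
Same normal form: equal.

equal; both compose to -[[[[y1, y5], y2], y3], y4] + [[[[y1, y5], y2], y4], y3]


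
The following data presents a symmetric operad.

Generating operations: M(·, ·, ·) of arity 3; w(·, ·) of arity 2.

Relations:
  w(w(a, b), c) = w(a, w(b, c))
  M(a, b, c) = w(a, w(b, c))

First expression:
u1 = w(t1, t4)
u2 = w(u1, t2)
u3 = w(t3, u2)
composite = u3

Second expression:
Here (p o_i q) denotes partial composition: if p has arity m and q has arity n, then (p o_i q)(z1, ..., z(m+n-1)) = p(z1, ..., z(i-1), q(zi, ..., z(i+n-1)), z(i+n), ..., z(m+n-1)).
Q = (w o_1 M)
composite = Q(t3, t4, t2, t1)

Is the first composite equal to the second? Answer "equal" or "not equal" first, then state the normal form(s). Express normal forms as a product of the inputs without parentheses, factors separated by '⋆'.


In normal form, the first expression is t3 ⋆ t1 ⋆ t4 ⋆ t2
In normal form, the second expression is t3 ⋆ t4 ⋆ t2 ⋆ t1
Different reductions; not equal.

not equal: they reduce to t3 ⋆ t1 ⋆ t4 ⋆ t2 and t3 ⋆ t4 ⋆ t2 ⋆ t1


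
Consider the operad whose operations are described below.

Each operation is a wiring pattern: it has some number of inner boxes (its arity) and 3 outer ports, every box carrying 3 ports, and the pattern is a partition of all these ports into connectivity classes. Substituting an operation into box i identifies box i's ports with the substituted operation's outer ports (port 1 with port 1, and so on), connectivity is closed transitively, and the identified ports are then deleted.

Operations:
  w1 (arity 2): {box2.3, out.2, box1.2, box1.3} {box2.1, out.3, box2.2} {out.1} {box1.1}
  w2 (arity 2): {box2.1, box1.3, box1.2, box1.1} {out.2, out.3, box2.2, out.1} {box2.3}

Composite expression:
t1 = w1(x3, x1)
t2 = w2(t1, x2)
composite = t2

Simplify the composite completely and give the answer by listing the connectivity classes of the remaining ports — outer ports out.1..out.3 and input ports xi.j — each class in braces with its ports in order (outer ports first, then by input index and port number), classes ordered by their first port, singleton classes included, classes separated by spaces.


Treat the ports identified at w2 as solder joints: merge, then drop.
composing w1 on (x3, x1), with out.j its own outer ports: {out.1} {out.2, x1.3, x3.2, x3.3} {out.3, x1.1, x1.2} {x3.1}
composing w2 on (x3, x1, x2), with out.j its own outer ports: {out.1, out.2, out.3, x2.2} {x1.1, x1.2, x1.3, x2.1, x3.2, x3.3} {x2.3} {x3.1}

{out.1, out.2, out.3, x2.2} {x1.1, x1.2, x1.3, x2.1, x3.2, x3.3} {x2.3} {x3.1}


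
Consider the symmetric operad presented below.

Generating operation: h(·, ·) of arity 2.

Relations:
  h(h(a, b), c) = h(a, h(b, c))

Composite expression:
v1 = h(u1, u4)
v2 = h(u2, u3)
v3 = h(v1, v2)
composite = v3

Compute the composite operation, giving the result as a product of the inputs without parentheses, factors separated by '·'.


u1 · u4 · u2 · u3

Under associativity of h, the answer is the u's in reading order.
h(u1, u4) spells out as u1 · u4
h(u2, u3) spells out as u2 · u3
h(h(u1, u4), h(u2, u3)) spells out as u1 · u4 · u2 · u3


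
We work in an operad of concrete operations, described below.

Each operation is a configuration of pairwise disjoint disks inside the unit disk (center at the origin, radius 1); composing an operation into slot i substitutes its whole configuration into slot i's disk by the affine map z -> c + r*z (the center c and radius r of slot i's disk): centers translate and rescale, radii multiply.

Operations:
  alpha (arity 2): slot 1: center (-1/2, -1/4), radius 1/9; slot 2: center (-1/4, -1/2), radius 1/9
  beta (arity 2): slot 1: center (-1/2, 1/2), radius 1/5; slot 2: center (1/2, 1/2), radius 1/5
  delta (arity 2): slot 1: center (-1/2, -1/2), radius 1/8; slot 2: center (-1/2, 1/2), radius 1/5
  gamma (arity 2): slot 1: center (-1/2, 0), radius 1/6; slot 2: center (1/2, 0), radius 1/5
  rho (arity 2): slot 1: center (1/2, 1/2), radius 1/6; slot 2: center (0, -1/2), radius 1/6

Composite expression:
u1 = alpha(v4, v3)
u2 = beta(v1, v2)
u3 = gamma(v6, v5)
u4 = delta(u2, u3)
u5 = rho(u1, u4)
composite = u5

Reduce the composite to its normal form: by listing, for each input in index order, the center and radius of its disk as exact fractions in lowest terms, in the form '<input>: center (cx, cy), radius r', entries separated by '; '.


v1: center (-3/32, -55/96), radius 1/240; v2: center (-7/96, -55/96), radius 1/240; v3: center (11/24, 5/12), radius 1/54; v4: center (5/12, 11/24), radius 1/54; v5: center (-1/15, -5/12), radius 1/150; v6: center (-1/10, -5/12), radius 1/180

Below rho, radii multiply path by path; the v-disk centers shift.
tracing v4 down its 2-map path: center (5/12, 11/24), radius 1/54
tracing v3 down its 2-map path: center (11/24, 5/12), radius 1/54
tracing v1 down its 3-map path: center (-3/32, -55/96), radius 1/240
tracing v2 down its 3-map path: center (-7/96, -55/96), radius 1/240
tracing v6 down its 3-map path: center (-1/10, -5/12), radius 1/180
tracing v5 down its 3-map path: center (-1/15, -5/12), radius 1/150


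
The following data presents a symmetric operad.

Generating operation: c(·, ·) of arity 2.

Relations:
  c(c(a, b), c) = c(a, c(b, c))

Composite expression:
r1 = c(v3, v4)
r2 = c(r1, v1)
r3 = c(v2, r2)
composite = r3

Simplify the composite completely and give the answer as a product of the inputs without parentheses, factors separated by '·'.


v2 · v3 · v4 · v1


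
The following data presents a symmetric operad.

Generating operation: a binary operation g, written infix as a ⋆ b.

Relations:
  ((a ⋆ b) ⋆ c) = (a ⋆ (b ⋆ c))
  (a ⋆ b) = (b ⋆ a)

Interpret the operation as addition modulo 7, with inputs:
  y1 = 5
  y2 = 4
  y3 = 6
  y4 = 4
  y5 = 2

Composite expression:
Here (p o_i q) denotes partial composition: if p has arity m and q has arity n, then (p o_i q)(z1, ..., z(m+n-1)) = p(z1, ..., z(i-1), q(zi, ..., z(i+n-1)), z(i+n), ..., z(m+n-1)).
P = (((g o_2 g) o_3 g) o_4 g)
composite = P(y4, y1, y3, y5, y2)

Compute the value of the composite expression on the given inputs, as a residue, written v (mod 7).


(y5 ⋆ y2) = 6
(y3 ⋆ (y5 ⋆ y2)) = 5
(y1 ⋆ (y3 ⋆ (y5 ⋆ y2))) = 3
(y4 ⋆ (y1 ⋆ (y3 ⋆ (y5 ⋆ y2)))) = 0

0 (mod 7)


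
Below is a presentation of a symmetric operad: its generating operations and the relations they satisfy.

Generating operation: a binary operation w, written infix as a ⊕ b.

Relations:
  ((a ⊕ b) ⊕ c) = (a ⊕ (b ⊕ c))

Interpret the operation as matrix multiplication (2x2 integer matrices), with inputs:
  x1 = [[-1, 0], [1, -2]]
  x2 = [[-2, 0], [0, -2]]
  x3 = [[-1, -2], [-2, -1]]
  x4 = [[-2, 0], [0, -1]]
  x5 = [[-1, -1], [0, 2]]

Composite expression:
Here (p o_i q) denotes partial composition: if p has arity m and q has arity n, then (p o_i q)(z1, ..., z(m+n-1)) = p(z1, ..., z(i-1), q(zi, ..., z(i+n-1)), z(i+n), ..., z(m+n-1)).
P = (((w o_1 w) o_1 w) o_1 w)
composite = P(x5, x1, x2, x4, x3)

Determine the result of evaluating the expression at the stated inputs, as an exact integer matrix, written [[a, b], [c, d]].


[[-8, -4], [8, -8]]

(x5 ⊕ x1) = [[0, 2], [2, -4]]
((x5 ⊕ x1) ⊕ x2) = [[0, -4], [-4, 8]]
(((x5 ⊕ x1) ⊕ x2) ⊕ x4) = [[0, 4], [8, -8]]
((((x5 ⊕ x1) ⊕ x2) ⊕ x4) ⊕ x3) = [[-8, -4], [8, -8]]


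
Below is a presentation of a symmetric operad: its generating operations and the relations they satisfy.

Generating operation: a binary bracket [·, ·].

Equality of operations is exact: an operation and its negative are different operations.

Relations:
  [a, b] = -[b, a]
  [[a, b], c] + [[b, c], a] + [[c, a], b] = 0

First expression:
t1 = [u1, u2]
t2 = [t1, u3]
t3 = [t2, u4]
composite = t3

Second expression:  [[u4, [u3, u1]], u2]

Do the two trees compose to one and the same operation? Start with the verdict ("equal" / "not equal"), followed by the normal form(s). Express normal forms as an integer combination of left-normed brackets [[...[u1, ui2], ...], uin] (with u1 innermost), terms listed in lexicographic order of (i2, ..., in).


not equal; the first gives [[[u1, u2], u3], u4] and the second [[[u1, u3], u4], u2]

Reducing the first expression gives [[[u1, u2], u3], u4]
Reducing the second expression gives [[[u1, u3], u4], u2]
They disagree, so not equal.


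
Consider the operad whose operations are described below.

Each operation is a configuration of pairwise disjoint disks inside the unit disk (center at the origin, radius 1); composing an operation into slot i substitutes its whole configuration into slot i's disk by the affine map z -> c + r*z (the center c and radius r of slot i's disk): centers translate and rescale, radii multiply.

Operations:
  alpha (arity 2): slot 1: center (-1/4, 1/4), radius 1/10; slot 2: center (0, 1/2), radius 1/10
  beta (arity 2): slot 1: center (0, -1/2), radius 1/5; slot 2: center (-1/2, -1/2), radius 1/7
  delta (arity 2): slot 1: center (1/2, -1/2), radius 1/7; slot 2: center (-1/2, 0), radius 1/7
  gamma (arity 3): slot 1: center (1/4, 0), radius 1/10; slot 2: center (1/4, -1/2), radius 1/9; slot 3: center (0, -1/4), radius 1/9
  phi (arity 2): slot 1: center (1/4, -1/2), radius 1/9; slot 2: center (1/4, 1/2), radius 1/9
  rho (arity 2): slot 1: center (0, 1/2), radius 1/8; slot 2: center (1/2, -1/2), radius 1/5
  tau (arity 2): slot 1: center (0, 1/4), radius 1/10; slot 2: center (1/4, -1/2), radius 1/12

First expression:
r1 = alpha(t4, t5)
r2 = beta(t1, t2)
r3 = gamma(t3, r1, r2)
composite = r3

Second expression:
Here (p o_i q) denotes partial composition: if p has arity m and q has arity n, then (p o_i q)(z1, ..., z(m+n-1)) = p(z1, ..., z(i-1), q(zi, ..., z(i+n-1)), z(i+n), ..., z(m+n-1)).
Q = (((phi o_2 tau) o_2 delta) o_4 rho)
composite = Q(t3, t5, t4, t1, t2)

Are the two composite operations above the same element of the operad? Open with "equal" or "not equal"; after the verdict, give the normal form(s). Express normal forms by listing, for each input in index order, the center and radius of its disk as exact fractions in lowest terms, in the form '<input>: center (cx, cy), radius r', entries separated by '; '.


not equal — first t1: center (0, -11/36), radius 1/45; t2: center (-1/18, -11/36), radius 1/63; t3: center (1/4, 0), radius 1/10; t4: center (2/9, -17/36), radius 1/90; t5: center (1/4, -4/9), radius 1/90, second t1: center (5/18, 97/216), radius 1/864; t2: center (61/216, 95/216), radius 1/540; t3: center (1/4, -1/2), radius 1/9; t4: center (11/45, 19/36), radius 1/630; t5: center (23/90, 47/90), radius 1/630

The first expression, normalized: t1: center (0, -11/36), radius 1/45; t2: center (-1/18, -11/36), radius 1/63; t3: center (1/4, 0), radius 1/10; t4: center (2/9, -17/36), radius 1/90; t5: center (1/4, -4/9), radius 1/90
The second expression, normalized: t1: center (5/18, 97/216), radius 1/864; t2: center (61/216, 95/216), radius 1/540; t3: center (1/4, -1/2), radius 1/9; t4: center (11/45, 19/36), radius 1/630; t5: center (23/90, 47/90), radius 1/630
No match — not equal.


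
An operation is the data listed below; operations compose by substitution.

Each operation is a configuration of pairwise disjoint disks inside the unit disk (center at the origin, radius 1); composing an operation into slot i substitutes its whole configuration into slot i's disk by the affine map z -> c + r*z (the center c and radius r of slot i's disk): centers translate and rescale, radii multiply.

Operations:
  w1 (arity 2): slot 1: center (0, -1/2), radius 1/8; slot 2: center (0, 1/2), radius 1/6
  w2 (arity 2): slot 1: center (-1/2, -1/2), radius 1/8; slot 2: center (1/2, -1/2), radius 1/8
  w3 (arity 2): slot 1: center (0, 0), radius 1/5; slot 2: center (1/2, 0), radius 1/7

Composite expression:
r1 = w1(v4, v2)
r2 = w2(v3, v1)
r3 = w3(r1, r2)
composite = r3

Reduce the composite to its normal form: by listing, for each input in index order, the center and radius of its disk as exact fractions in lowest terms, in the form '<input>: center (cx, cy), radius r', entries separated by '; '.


v1: center (4/7, -1/14), radius 1/56; v2: center (0, 1/10), radius 1/30; v3: center (3/7, -1/14), radius 1/56; v4: center (0, -1/10), radius 1/40

Follow each v-input down from w3: c' goes to c + r*c', radius to r*r'.
input v4: composing its 2 substitution steps yields center (0, -1/10), radius 1/40
input v2: composing its 2 substitution steps yields center (0, 1/10), radius 1/30
input v3: composing its 2 substitution steps yields center (3/7, -1/14), radius 1/56
input v1: composing its 2 substitution steps yields center (4/7, -1/14), radius 1/56


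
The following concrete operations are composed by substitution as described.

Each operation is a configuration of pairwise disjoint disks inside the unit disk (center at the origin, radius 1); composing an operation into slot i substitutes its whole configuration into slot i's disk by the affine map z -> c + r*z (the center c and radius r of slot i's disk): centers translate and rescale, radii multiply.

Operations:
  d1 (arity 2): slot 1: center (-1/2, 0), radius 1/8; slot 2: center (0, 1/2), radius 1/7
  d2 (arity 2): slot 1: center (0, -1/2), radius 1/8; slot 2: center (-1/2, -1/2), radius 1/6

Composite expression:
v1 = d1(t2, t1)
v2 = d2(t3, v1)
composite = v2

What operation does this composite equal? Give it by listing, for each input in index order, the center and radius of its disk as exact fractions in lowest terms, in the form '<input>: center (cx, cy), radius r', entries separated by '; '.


t1: center (-1/2, -5/12), radius 1/42; t2: center (-7/12, -1/2), radius 1/48; t3: center (0, -1/2), radius 1/8

Affine substitution under d2: radii multiply and t-centers shift.
input t3: applying the 1 nested substitution gives center (0, -1/2), radius 1/8
input t2: applying the 2 nested substitutions gives center (-7/12, -1/2), radius 1/48
input t1: applying the 2 nested substitutions gives center (-1/2, -5/12), radius 1/42


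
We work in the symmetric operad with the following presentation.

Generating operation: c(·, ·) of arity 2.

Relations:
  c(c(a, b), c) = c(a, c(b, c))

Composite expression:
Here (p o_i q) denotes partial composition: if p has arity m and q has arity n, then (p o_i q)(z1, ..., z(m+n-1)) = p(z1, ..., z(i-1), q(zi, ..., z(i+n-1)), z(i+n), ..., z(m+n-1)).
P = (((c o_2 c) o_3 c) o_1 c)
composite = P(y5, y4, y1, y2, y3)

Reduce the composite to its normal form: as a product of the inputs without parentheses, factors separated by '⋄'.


y5 ⋄ y4 ⋄ y1 ⋄ y2 ⋄ y3

Every regrouping of c is equal, so read the y-inputs in written order.
c(y5, y4) collapses to y5 ⋄ y4
c(y2, y3) collapses to y2 ⋄ y3
c(y1, c(y2, y3)) collapses to y1 ⋄ y2 ⋄ y3
c(c(y5, y4), c(y1, c(y2, y3))) collapses to y5 ⋄ y4 ⋄ y1 ⋄ y2 ⋄ y3


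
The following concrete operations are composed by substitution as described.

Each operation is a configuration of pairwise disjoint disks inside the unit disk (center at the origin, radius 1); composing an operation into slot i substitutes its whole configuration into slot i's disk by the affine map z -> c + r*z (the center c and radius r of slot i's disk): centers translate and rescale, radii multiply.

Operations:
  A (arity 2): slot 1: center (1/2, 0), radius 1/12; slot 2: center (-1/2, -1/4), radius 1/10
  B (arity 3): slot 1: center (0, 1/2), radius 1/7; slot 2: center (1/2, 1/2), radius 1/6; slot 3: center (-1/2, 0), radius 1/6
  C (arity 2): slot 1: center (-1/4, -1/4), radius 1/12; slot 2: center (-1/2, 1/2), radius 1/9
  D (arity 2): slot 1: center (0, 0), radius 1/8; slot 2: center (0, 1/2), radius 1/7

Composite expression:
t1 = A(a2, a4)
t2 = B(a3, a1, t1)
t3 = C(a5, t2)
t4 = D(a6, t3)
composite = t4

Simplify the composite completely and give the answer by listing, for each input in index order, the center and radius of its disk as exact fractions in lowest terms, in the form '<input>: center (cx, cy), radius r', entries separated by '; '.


a1: center (-4/63, 73/126), radius 1/378; a2: center (-59/756, 4/7), radius 1/4536; a3: center (-1/14, 73/126), radius 1/441; a4: center (-61/756, 863/1512), radius 1/3780; a5: center (-1/28, 13/28), radius 1/84; a6: center (0, 0), radius 1/8


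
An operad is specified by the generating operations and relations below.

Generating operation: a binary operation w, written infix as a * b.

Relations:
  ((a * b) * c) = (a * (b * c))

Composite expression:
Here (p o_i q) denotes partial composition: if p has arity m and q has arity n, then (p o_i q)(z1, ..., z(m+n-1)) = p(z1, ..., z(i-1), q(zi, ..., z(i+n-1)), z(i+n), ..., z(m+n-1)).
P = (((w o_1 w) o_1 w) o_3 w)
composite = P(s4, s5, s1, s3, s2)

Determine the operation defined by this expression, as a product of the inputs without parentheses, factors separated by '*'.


s4 * s5 * s1 * s3 * s2


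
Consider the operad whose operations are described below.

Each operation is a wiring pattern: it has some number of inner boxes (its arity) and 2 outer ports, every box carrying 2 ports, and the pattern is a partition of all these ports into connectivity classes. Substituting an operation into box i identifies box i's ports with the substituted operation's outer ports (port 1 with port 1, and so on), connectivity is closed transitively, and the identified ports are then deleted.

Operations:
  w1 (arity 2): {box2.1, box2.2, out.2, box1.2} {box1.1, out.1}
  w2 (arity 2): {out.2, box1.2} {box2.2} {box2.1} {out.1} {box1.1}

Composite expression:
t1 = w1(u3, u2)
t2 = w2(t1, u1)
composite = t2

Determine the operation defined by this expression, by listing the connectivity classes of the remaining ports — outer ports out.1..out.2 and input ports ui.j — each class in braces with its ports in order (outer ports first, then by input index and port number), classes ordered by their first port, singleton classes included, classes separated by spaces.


{out.1} {out.2, u2.1, u2.2, u3.2} {u1.1} {u1.2} {u3.1}

Two ports join when wires chain via w2-identified ports.
w1 over (u3, u2) gives {out.1, u3.1} {out.2, u2.1, u2.2, u3.2}, out.j being that stage's outer ports
w2 over (u3, u2, u1) gives {out.1} {out.2, u2.1, u2.2, u3.2} {u1.1} {u1.2} {u3.1}, out.j being that stage's outer ports


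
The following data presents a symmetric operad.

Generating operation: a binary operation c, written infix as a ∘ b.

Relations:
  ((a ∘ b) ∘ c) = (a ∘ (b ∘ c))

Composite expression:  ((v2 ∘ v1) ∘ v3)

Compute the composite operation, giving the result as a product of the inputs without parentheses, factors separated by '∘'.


v2 ∘ v1 ∘ v3

Associativity of c dissolves the nesting; only the v-input order survives.
(v2 ∘ v1) unparenthesizes to v2 ∘ v1
((v2 ∘ v1) ∘ v3) unparenthesizes to v2 ∘ v1 ∘ v3


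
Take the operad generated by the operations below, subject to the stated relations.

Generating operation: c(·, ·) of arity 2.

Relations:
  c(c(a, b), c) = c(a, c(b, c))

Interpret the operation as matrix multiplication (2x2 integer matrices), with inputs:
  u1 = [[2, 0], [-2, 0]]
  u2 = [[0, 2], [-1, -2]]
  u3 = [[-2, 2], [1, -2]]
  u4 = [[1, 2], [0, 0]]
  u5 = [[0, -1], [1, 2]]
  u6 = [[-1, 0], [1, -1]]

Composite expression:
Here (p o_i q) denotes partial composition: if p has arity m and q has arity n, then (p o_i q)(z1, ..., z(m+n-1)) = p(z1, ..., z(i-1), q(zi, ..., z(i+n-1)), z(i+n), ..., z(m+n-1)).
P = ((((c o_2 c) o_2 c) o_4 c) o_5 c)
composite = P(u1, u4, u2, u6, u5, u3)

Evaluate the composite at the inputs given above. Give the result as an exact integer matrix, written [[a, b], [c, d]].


c(u4, u2) = [[-2, -2], [0, 0]]
c(u5, u3) = [[-1, 2], [0, -2]]
c(u6, c(u5, u3)) = [[1, -2], [-1, 4]]
c(c(u4, u2), c(u6, c(u5, u3))) = [[0, -4], [0, 0]]
c(u1, c(c(u4, u2), c(u6, c(u5, u3)))) = [[0, -8], [0, 8]]

[[0, -8], [0, 8]]


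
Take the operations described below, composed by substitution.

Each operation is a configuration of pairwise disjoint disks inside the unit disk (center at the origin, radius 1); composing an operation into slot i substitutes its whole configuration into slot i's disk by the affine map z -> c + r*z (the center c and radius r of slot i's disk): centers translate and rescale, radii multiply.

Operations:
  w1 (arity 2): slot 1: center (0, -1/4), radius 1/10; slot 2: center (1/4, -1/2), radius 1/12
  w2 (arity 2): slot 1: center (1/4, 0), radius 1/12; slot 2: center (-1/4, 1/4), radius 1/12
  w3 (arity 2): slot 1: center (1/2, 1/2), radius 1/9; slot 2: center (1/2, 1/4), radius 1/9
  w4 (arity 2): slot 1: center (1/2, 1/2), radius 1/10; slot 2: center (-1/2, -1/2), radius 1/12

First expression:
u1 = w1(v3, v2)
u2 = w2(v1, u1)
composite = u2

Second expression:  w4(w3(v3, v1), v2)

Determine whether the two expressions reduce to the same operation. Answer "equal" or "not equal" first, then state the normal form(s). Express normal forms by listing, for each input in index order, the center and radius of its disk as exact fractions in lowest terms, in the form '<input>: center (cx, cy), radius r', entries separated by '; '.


not equal — first v1: center (1/4, 0), radius 1/12; v2: center (-11/48, 5/24), radius 1/144; v3: center (-1/4, 11/48), radius 1/120, second v1: center (11/20, 21/40), radius 1/90; v2: center (-1/2, -1/2), radius 1/12; v3: center (11/20, 11/20), radius 1/90


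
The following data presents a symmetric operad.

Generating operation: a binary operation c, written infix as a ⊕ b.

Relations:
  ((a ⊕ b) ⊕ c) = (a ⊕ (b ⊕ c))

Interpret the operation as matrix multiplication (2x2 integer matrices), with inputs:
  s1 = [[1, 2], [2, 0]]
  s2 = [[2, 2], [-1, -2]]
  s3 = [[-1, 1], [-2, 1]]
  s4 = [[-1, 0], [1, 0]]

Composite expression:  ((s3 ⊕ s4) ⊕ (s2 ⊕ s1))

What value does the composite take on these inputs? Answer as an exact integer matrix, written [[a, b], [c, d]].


[[12, 8], [18, 12]]

(s3 ⊕ s4) = [[2, 0], [3, 0]]
(s2 ⊕ s1) = [[6, 4], [-5, -2]]
((s3 ⊕ s4) ⊕ (s2 ⊕ s1)) = [[12, 8], [18, 12]]


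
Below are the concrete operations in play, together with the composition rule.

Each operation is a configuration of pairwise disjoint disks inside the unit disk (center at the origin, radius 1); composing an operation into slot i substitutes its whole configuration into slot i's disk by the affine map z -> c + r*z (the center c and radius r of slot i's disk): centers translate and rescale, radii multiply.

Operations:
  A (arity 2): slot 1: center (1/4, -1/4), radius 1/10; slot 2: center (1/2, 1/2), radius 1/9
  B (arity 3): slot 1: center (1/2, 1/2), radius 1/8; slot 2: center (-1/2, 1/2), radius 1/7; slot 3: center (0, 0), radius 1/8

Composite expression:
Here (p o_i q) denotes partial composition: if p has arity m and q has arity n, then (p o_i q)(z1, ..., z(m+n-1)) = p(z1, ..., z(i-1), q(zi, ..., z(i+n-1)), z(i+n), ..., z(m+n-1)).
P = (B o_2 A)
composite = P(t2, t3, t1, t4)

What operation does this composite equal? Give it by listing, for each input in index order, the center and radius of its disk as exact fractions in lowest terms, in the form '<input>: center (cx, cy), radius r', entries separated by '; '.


t1: center (-3/7, 4/7), radius 1/63; t2: center (1/2, 1/2), radius 1/8; t3: center (-13/28, 13/28), radius 1/70; t4: center (0, 0), radius 1/8

Each t-disk chains the slot maps above it in B; radii multiply.
tracing t2 down its 1-map path: center (1/2, 1/2), radius 1/8
tracing t3 down its 2-map path: center (-13/28, 13/28), radius 1/70
tracing t1 down its 2-map path: center (-3/7, 4/7), radius 1/63
tracing t4 down its 1-map path: center (0, 0), radius 1/8
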